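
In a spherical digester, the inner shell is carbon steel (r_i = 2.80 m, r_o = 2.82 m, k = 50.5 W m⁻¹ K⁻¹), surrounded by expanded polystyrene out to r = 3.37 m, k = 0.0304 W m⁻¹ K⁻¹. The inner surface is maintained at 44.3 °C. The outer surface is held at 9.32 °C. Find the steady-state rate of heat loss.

Series thermal resistances, inner to outer:
  R_carbon steel = (1/2.80 − 1/2.82)/(4πk) = 0.002533/(4π·50.5) = 3.991×10^-6 K/W
  R_expanded polystyrene = (1/2.82 − 1/3.37)/(4πk) = 0.05787/(4π·0.0304) = 0.1515 K/W
ΣR = 3.991×10^-6 + 0.1515 = 0.1515 K/W
Q = ΔT/ΣR = (44.3 °C − 9.32 °C)/0.1515 = 231 W

Q = 231 W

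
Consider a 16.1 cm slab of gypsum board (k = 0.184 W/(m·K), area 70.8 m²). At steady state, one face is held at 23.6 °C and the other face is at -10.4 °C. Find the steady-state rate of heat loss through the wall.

Q = 2750 W

Q = kA·ΔT/L = 0.184 × 70.8 × |23.6 °C − -10.4 °C| / 0.161 = 2750 W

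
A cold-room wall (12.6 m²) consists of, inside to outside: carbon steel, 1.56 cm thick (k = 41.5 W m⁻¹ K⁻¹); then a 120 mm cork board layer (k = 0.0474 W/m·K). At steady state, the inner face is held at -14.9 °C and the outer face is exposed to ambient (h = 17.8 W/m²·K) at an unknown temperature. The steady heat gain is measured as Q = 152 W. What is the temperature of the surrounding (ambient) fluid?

Sum the resistances:
  R_carbon steel = L/(kA) = 0.0156/(41.5·12.6) = 2.983×10^-5 K/W
  R_cork board = L/(kA) = 0.120/(0.0474·12.6) = 0.2009 K/W
  R_conv,out = 1/(hA) = 1/(17.8·12.6) = 0.004459 K/W
ΣR = 0.2054 K/W
ΔT = Q·ΣR = 152 × 0.2054 = 31.22 K
Heat flows inward, so T_out = T_in + ΔT = -14.9 + 31.22 = 16.3 °C

T_out = 16.3 °C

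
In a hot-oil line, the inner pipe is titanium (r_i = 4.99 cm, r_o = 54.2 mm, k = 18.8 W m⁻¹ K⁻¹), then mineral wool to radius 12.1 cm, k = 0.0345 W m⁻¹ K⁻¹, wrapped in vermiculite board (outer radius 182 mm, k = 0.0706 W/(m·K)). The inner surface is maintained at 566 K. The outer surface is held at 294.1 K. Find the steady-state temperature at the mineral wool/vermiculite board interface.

T = 348.2 K

Resistance network (inner→outer):
  R'_titanium = ln(0.0542/0.0499)/(2πk) = 0.08266/(2π·18.8) = 6.998×10^-4 m·K/W
  R'_mineral wool = ln(0.121/0.0542)/(2πk) = 0.8031/(2π·0.0345) = 3.705 m·K/W
  R'_vermiculite board = ln(0.182/0.121)/(2πk) = 0.4082/(2π·0.0706) = 0.9202 m·K/W
ΣR = 6.998×10^-4 + 3.705 + 0.9202 = 4.626 m·K/W
Q' = ΔT/ΣR = (566 K − 294.1 K)/4.626 = 58.78 W/m
From the inner boundary to the mineral wool/vermiculite board interface, ΣR_partial = 3.706 m·K/W.
T_interface = T_in − Q'·ΣR_partial = 566 K − (58.78)(3.706) = 348.2 K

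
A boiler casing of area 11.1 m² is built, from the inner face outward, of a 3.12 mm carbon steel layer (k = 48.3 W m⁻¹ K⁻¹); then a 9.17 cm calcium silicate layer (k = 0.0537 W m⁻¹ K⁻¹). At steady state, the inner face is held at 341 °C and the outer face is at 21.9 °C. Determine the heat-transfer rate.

Resistance network (inner→outer):
  R_carbon steel = L/(kA) = 0.00312/(48.3·11.1) = 5.819×10^-6 K/W
  R_calcium silicate = L/(kA) = 0.0917/(0.0537·11.1) = 0.1538 K/W
ΣR = 5.819×10^-6 + 0.1538 = 0.1538 K/W
Q = ΔT/ΣR = (341 °C − 21.9 °C)/0.1538 = 2070 W

Q = 2.07 kW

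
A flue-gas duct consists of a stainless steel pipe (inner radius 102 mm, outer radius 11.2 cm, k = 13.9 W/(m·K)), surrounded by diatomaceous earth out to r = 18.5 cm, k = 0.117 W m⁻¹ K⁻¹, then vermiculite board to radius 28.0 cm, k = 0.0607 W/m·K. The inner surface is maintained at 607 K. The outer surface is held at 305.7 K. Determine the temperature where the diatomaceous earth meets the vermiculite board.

T = 491 K

Series thermal resistances, inner to outer:
  R'_stainless steel = ln(0.112/0.102)/(2πk) = 0.09353/(2π·13.9) = 0.001071 m·K/W
  R'_diatomaceous earth = ln(0.185/0.112)/(2πk) = 0.5019/(2π·0.117) = 0.6827 m·K/W
  R'_vermiculite board = ln(0.280/0.185)/(2πk) = 0.4144/(2π·0.0607) = 1.087 m·K/W
ΣR = 0.001071 + 0.6827 + 1.087 = 1.771 m·K/W
Q' = ΔT/ΣR = (607 K − 305.7 K)/1.771 = 170.1 W/m
From the inner boundary to the diatomaceous earth/vermiculite board interface, ΣR_partial = 0.6838 m·K/W.
T_interface = T_in − Q'·ΣR_partial = 607 K − (170.1)(0.6838) = 491 K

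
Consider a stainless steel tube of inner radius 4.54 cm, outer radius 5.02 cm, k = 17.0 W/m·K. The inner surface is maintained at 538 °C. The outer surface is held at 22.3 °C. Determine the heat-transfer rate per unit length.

Q' = 5.48×10^5 W/m

Q' = 2πk·ΔT/ln(r₂/r₁) = 2π × 17.0 × 515.7 / ln(0.0502/0.0454) = 5.48×10^5 W/m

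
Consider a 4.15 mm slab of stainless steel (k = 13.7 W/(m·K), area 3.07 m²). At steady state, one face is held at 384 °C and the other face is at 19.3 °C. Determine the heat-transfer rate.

Q = kA·ΔT/L = 13.7 × 3.07 × |384 °C − 19.3 °C| / 0.00415 = 3.70×10^6 W

Q = 3700 kW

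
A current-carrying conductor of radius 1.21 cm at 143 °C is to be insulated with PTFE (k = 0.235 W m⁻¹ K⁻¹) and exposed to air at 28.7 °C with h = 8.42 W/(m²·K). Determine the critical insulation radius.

For a cylinder, r_cr = k_ins/h = 0.235/8.42 = 0.0279 m = 2.79 cm

r_cr = 2.79 cm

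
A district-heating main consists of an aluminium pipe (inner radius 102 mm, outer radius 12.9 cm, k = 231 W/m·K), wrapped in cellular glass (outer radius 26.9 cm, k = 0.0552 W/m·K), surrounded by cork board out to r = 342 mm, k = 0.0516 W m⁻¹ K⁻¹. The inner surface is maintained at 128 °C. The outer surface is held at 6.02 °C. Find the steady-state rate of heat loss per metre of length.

Q' = 42.7 W/m

Treat each layer as a resistance in series:
  R'_aluminium = ln(0.129/0.102)/(2πk) = 0.2348/(2π·231) = 1.618×10^-4 m·K/W
  R'_cellular glass = ln(0.269/0.129)/(2πk) = 0.7349/(2π·0.0552) = 2.119 m·K/W
  R'_cork board = ln(0.342/0.269)/(2πk) = 0.2401/(2π·0.0516) = 0.7406 m·K/W
ΣR = 1.618×10^-4 + 2.119 + 0.7406 = 2.860 m·K/W
Q' = ΔT/ΣR = (128 °C − 6.02 °C)/2.860 = 42.7 W/m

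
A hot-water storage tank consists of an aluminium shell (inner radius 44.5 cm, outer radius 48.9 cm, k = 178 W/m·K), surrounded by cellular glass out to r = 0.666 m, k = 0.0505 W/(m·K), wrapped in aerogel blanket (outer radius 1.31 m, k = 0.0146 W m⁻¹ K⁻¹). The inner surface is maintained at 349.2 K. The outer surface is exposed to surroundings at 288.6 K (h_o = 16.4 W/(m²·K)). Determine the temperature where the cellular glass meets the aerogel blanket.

T = 338.6 K

Series thermal resistances, inner to outer:
  R_aluminium = (1/0.445 − 1/0.489)/(4πk) = 0.2022/(4π·178) = 9.040×10^-5 K/W
  R_cellular glass = (1/0.489 − 1/0.666)/(4πk) = 0.5435/(4π·0.0505) = 0.8564 K/W
  R_aerogel blanket = (1/0.666 − 1/1.31)/(4πk) = 0.7381/(4π·0.0146) = 4.023 K/W
  R_conv,out = 1/(4πr²h) = 1/(4π·1.31²·16.4) = 0.002828 K/W
ΣR = 9.040×10^-5 + 0.8564 + 4.023 + 0.002828 = 4.882 K/W
Q = ΔT/ΣR = (349.2 K − 288.6 K)/4.882 = 12.41 W
From the inner boundary to the cellular glass/aerogel blanket interface, ΣR_partial = 0.8565 K/W.
T_interface = T_in − Q·ΣR_partial = 349.2 K − (12.41)(0.8565) = 338.6 K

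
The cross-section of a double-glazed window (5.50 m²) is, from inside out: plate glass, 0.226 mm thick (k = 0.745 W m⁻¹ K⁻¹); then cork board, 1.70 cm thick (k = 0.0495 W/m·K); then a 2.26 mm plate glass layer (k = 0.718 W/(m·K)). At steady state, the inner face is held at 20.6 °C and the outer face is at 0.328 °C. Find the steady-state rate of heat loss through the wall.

Q = 321 W

Resistance network (inner→outer):
  R_plate glass = L/(kA) = 2.26×10^-4/(0.745·5.50) = 5.516×10^-5 K/W
  R_cork board = L/(kA) = 0.0170/(0.0495·5.50) = 0.06244 K/W
  R_plate glass = L/(kA) = 0.00226/(0.718·5.50) = 5.723×10^-4 K/W
ΣR = 5.516×10^-5 + 0.06244 + 5.723×10^-4 = 0.06307 K/W
Q = ΔT/ΣR = (20.6 °C − 0.328 °C)/0.06307 = 321 W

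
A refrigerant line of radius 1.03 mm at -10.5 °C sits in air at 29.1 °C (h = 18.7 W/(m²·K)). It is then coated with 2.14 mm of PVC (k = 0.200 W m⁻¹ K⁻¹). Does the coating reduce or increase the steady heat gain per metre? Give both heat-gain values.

increases: 4.79 → 11.1 W/m

Critical radius for a cylinder: r_cr = k/h = 0.0107 m = 1.07 cm.
Outer radius after coating: r₂ = 0.00103 + 0.00214 = 0.00317 m.
Since r₁ < r_cr and r₂ ≤ r_cr, the coating moves toward the maximum at r_cr — heat gain rises.
Bare: R = 1/(2πr₁h) = 8.263 m·K/W; Q = 39.6/8.263 = 4.79 W/m.
Coated: R = R_cond + R_conv = 3.579 m·K/W; Q = 39.6/3.579 = 11.1 W/m.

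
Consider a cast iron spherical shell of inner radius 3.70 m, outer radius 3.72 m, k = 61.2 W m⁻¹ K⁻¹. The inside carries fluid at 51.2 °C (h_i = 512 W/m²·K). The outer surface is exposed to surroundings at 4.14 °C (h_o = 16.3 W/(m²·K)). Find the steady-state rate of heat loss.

Series thermal resistances, inner to outer:
  R_conv,in = 1/(4πr²h) = 1/(4π·3.70²·512) = 1.135×10^-5 K/W
  R_cast iron = (1/3.70 − 1/3.72)/(4πk) = 0.001453/(4π·61.2) = 1.889×10^-6 K/W
  R_conv,out = 1/(4πr²h) = 1/(4π·3.72²·16.3) = 3.528×10^-4 K/W
ΣR = 1.135×10^-5 + 1.889×10^-6 + 3.528×10^-4 = 3.660×10^-4 K/W
Q = ΔT/ΣR = (51.2 °C − 4.14 °C)/3.660×10^-4 = 1.29×10^5 W

Q = 129 kW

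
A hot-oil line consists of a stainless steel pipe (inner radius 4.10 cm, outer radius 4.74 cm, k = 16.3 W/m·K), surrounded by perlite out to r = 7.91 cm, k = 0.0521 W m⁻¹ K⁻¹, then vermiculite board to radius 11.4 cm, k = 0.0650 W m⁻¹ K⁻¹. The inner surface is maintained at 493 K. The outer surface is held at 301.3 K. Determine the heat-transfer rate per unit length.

Series thermal resistances, inner to outer:
  R'_stainless steel = ln(0.0474/0.0410)/(2πk) = 0.1451/(2π·16.3) = 0.001416 m·K/W
  R'_perlite = ln(0.0791/0.0474)/(2πk) = 0.5121/(2π·0.0521) = 1.564 m·K/W
  R'_vermiculite board = ln(0.114/0.0791)/(2πk) = 0.3655/(2π·0.0650) = 0.8949 m·K/W
ΣR = 0.001416 + 1.564 + 0.8949 = 2.460 m·K/W
Q' = ΔT/ΣR = (493 K − 301.3 K)/2.460 = 77.9 W/m

Q' = 77.9 W/m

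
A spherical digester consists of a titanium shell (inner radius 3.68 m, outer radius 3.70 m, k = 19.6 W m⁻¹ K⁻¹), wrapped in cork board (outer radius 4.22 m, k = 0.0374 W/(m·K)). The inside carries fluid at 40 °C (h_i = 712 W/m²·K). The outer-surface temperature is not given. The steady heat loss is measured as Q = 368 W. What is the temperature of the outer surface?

Series resistances:
  R_conv,in = 1/(4πr²h) = 1/(4π·3.68²·712) = 8.253×10^-6 K/W
  R_titanium = (1/3.68 − 1/3.70)/(4πk) = 0.001469/(4π·19.6) = 5.964×10^-6 K/W
  R_cork board = (1/3.70 − 1/4.22)/(4πk) = 0.03330/(4π·0.0374) = 0.07086 K/W
ΣR = 0.07088 K/W
ΔT = Q·ΣR = 368 × 0.07088 = 26.08 K
Heat flows outward, so T_out = T_in − ΔT = 40 − 26.08 = 13.9 °C

T_out = 13.9 °C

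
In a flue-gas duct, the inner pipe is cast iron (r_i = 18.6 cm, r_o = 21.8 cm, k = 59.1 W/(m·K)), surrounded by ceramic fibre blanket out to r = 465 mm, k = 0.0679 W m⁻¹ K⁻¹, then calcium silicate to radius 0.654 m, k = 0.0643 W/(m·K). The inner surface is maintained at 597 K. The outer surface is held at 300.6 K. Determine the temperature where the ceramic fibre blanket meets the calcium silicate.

T = 396 K

Treat each layer as a resistance in series:
  R'_cast iron = ln(0.218/0.186)/(2πk) = 0.1587/(2π·59.1) = 4.275×10^-4 m·K/W
  R'_ceramic fibre blanket = ln(0.465/0.218)/(2πk) = 0.7575/(2π·0.0679) = 1.776 m·K/W
  R'_calcium silicate = ln(0.654/0.465)/(2πk) = 0.3411/(2π·0.0643) = 0.8442 m·K/W
ΣR = 4.275×10^-4 + 1.776 + 0.8442 = 2.621 m·K/W
Q' = ΔT/ΣR = (597 K − 300.6 K)/2.621 = 113.1 W/m
From the inner boundary to the ceramic fibre blanket/calcium silicate interface, ΣR_partial = 1.776 m·K/W.
T_interface = T_in − Q'·ΣR_partial = 597 K − (113.1)(1.776) = 396 K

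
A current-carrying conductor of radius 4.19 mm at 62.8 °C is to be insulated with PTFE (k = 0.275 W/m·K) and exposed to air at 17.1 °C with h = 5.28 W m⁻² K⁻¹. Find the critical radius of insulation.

For a cylinder, r_cr = k_ins/h = 0.275/5.28 = 0.0521 m = 5.21 cm

r_cr = 5.21 cm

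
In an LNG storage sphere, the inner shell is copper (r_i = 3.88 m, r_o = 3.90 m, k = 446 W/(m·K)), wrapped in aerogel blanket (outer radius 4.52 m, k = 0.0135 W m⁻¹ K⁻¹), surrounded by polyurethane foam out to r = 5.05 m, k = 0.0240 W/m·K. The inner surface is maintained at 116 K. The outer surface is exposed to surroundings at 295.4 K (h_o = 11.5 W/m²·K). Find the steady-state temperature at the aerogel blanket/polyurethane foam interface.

T = 246.7 K

Treat each layer as a resistance in series:
  R_copper = (1/3.88 − 1/3.90)/(4πk) = 0.001322/(4π·446) = 2.358×10^-7 K/W
  R_aerogel blanket = (1/3.90 − 1/4.52)/(4πk) = 0.03517/(4π·0.0135) = 0.2073 K/W
  R_polyurethane foam = (1/4.52 − 1/5.05)/(4πk) = 0.02322/(4π·0.0240) = 0.07699 K/W
  R_conv,out = 1/(4πr²h) = 1/(4π·5.05²·11.5) = 2.713×10^-4 K/W
ΣR = 2.358×10^-7 + 0.2073 + 0.07699 + 2.713×10^-4 = 0.2846 K/W
Q = ΔT/ΣR = (116 K − 295.4 K)/0.2846 = -630.4 W
From the inner boundary to the aerogel blanket/polyurethane foam interface, ΣR_partial = 0.2073 K/W.
T_interface = T_in − Q·ΣR_partial = 116 K − (-630.4)(0.2073) = 246.7 K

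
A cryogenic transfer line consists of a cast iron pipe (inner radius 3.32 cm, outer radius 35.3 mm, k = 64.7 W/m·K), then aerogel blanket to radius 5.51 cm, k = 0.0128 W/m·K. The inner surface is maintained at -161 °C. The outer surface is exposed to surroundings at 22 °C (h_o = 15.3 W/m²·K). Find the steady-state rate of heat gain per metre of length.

Q' = 32.0 W/m

Series thermal resistances, inner to outer:
  R'_cast iron = ln(0.0353/0.0332)/(2πk) = 0.06133/(2π·64.7) = 1.509×10^-4 m·K/W
  R'_aerogel blanket = ln(0.0551/0.0353)/(2πk) = 0.4453/(2π·0.0128) = 5.536 m·K/W
  R'_conv,out = 1/(2πr h) = 1/(2π·0.0551·15.3) = 0.1888 m·K/W
ΣR = 1.509×10^-4 + 5.536 + 0.1888 = 5.725 m·K/W
Q' = ΔT/ΣR = (-161 °C − 22 °C)/5.725 = -32.0 W/m
(Negative Q' ⇒ heat flows inward; heat gain = 32.0 W/m.)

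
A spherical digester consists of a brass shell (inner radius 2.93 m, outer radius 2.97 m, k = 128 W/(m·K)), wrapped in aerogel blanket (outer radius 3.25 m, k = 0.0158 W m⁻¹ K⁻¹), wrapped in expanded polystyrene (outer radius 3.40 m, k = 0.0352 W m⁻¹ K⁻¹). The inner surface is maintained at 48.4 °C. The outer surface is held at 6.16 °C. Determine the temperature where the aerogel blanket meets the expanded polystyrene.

T = 13.5 °C

Resistance network (inner→outer):
  R_brass = (1/2.93 − 1/2.97)/(4πk) = 0.004597/(4π·128) = 2.858×10^-6 K/W
  R_aerogel blanket = (1/2.97 − 1/3.25)/(4πk) = 0.02901/(4π·0.0158) = 0.1461 K/W
  R_expanded polystyrene = (1/3.25 − 1/3.40)/(4πk) = 0.01357/(4π·0.0352) = 0.03069 K/W
ΣR = 2.858×10^-6 + 0.1461 + 0.03069 = 0.1768 K/W
Q = ΔT/ΣR = (48.4 °C − 6.16 °C)/0.1768 = 238.9 W
From the inner boundary to the aerogel blanket/expanded polystyrene interface, ΣR_partial = 0.1461 K/W.
T_interface = T_in − Q·ΣR_partial = 48.4 °C − (238.9)(0.1461) = 13.5 °C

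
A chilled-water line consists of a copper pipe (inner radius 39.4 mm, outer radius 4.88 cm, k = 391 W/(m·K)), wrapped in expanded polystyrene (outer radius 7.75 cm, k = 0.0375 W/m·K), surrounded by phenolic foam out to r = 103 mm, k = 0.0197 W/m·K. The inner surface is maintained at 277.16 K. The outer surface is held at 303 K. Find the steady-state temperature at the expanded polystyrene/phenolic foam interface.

Resistance network (inner→outer):
  R'_copper = ln(0.0488/0.0394)/(2πk) = 0.2140/(2π·391) = 8.709×10^-5 m·K/W
  R'_expanded polystyrene = ln(0.0775/0.0488)/(2πk) = 0.4625/(2π·0.0375) = 1.963 m·K/W
  R'_phenolic foam = ln(0.103/0.0775)/(2πk) = 0.2845/(2π·0.0197) = 2.298 m·K/W
ΣR = 8.709×10^-5 + 1.963 + 2.298 = 4.261 m·K/W
Q' = ΔT/ΣR = (277.16 K − 303 K)/4.261 = -6.064 W/m
From the inner boundary to the expanded polystyrene/phenolic foam interface, ΣR_partial = 1.963 m·K/W.
T_interface = T_in − Q'·ΣR_partial = 277.16 K − (-6.064)(1.963) = 289.1 K

T = 289.1 K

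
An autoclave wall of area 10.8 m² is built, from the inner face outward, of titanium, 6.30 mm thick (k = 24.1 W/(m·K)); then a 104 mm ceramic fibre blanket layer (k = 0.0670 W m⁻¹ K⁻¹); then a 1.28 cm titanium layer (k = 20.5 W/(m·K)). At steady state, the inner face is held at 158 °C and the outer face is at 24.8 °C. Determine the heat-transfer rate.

Q = 926 W

Resistance network (inner→outer):
  R_titanium = L/(kA) = 0.00630/(24.1·10.8) = 2.420×10^-5 K/W
  R_ceramic fibre blanket = L/(kA) = 0.104/(0.0670·10.8) = 0.1437 K/W
  R_titanium = L/(kA) = 0.0128/(20.5·10.8) = 5.781×10^-5 K/W
ΣR = 2.420×10^-5 + 0.1437 + 5.781×10^-5 = 0.1438 K/W
Q = ΔT/ΣR = (158 °C − 24.8 °C)/0.1438 = 926 W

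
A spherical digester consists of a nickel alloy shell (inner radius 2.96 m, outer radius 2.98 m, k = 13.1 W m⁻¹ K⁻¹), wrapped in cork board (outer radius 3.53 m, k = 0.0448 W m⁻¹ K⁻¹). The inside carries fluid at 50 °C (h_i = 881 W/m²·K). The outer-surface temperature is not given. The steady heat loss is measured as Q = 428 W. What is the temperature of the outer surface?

T_out = 10.2 °C

Sum the resistances:
  R_conv,in = 1/(4πr²h) = 1/(4π·2.96²·881) = 1.031×10^-5 K/W
  R_nickel alloy = (1/2.96 − 1/2.98)/(4πk) = 0.002267/(4π·13.1) = 1.377×10^-5 K/W
  R_cork board = (1/2.98 − 1/3.53)/(4πk) = 0.05228/(4π·0.0448) = 0.09287 K/W
ΣR = 0.09290 K/W
ΔT = Q·ΣR = 428 × 0.09290 = 39.76 K
Heat flows outward, so T_out = T_in − ΔT = 50 − 39.76 = 10.2 °C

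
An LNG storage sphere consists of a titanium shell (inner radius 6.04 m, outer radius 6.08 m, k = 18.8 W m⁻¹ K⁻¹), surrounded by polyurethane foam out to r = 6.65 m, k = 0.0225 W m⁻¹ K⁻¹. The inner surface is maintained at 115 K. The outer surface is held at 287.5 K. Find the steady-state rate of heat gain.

Q = 3.46 kW

Series thermal resistances, inner to outer:
  R_titanium = (1/6.04 − 1/6.08)/(4πk) = 0.001089/(4π·18.8) = 4.611×10^-6 K/W
  R_polyurethane foam = (1/6.08 − 1/6.65)/(4πk) = 0.01410/(4π·0.0225) = 0.04986 K/W
ΣR = 4.611×10^-6 + 0.04986 = 0.04986 K/W
Q = ΔT/ΣR = (115 K − 287.5 K)/0.04986 = -3460 W
(Negative Q ⇒ heat flows inward; heat gain = 3460 W.)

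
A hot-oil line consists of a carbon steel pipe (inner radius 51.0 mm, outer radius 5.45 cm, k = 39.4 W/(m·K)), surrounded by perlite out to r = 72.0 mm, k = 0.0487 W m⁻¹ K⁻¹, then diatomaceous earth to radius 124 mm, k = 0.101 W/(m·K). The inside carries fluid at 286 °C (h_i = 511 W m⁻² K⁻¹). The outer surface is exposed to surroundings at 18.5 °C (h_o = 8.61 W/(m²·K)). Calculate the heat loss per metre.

Treat each layer as a resistance in series:
  R'_conv,in = 1/(2πr h) = 1/(2π·0.0510·511) = 0.006107 m·K/W
  R'_carbon steel = ln(0.0545/0.0510)/(2πk) = 0.06638/(2π·39.4) = 2.681×10^-4 m·K/W
  R'_perlite = ln(0.0720/0.0545)/(2πk) = 0.2785/(2π·0.0487) = 0.9100 m·K/W
  R'_diatomaceous earth = ln(0.124/0.0720)/(2πk) = 0.5436/(2π·0.101) = 0.8566 m·K/W
  R'_conv,out = 1/(2πr h) = 1/(2π·0.124·8.61) = 0.1491 m·K/W
ΣR = 0.006107 + 2.681×10^-4 + 0.9100 + 0.8566 + 0.1491 = 1.922 m·K/W
Q' = ΔT/ΣR = (286 °C − 18.5 °C)/1.922 = 139 W/m

Q' = 139 W/m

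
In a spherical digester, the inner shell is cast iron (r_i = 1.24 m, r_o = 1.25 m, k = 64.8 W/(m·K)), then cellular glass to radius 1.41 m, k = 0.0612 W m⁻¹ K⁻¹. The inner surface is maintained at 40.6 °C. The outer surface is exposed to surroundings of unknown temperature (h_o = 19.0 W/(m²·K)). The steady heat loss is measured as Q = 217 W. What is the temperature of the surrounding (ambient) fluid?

Sum the resistances:
  R_cast iron = (1/1.24 − 1/1.25)/(4πk) = 0.006452/(4π·64.8) = 7.923×10^-6 K/W
  R_cellular glass = (1/1.25 − 1/1.41)/(4πk) = 0.09078/(4π·0.0612) = 0.1180 K/W
  R_conv,out = 1/(4πr²h) = 1/(4π·1.41²·19.0) = 0.002107 K/W
ΣR = 0.1202 K/W
ΔT = Q·ΣR = 217 × 0.1202 = 26.08 K
Heat flows outward, so T_out = T_in − ΔT = 40.6 − 26.08 = 14.5 °C

T_out = 14.5 °C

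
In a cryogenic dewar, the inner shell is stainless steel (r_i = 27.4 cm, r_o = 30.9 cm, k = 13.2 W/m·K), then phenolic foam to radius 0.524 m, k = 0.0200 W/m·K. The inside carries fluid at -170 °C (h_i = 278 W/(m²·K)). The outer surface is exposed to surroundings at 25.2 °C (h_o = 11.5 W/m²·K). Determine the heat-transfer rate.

Resistance network (inner→outer):
  R_conv,in = 1/(4πr²h) = 1/(4π·0.274²·278) = 0.003813 K/W
  R_stainless steel = (1/0.274 − 1/0.309)/(4πk) = 0.4134/(4π·13.2) = 0.002492 K/W
  R_phenolic foam = (1/0.309 − 1/0.524)/(4πk) = 1.328/(4π·0.0200) = 5.283 K/W
  R_conv,out = 1/(4πr²h) = 1/(4π·0.524²·11.5) = 0.02520 K/W
ΣR = 0.003813 + 0.002492 + 5.283 + 0.02520 = 5.315 K/W
Q = ΔT/ΣR = (-170 °C − 25.2 °C)/5.315 = -36.7 W
(Negative Q ⇒ heat flows inward; heat gain = 36.7 W.)

Q = 36.7 W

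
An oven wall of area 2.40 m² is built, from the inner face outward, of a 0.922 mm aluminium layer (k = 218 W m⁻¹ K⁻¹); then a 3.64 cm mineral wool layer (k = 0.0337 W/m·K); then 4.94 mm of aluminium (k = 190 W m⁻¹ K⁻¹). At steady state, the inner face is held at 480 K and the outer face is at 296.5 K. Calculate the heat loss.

Treat each layer as a resistance in series:
  R_aluminium = L/(kA) = 9.22×10^-4/(218·2.40) = 1.762×10^-6 K/W
  R_mineral wool = L/(kA) = 0.0364/(0.0337·2.40) = 0.4500 K/W
  R_aluminium = L/(kA) = 0.00494/(190·2.40) = 1.083×10^-5 K/W
ΣR = 1.762×10^-6 + 0.4500 + 1.083×10^-5 = 0.4500 K/W
Q = ΔT/ΣR = (480 K − 296.5 K)/0.4500 = 408 W

Q = 408 W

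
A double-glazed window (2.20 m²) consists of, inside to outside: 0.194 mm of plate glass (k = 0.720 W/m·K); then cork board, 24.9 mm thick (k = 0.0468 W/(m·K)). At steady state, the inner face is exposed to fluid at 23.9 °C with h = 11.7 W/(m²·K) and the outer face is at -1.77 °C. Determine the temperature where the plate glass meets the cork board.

Treat each layer as a resistance in series:
  R_conv,in = 1/(hA) = 1/(11.7·2.20) = 0.03885 K/W
  R_plate glass = L/(kA) = 1.94×10^-4/(0.720·2.20) = 1.225×10^-4 K/W
  R_cork board = L/(kA) = 0.0249/(0.0468·2.20) = 0.2418 K/W
ΣR = 0.03885 + 1.225×10^-4 + 0.2418 = 0.2808 K/W
Q = ΔT/ΣR = (23.9 °C − -1.77 °C)/0.2808 = 91.42 W
From the inner boundary to the plate glass/cork board interface, ΣR_partial = 0.03897 K/W.
T_interface = T_in − Q·ΣR_partial = 23.9 °C − (91.42)(0.03897) = 20.3 °C

T = 20.3 °C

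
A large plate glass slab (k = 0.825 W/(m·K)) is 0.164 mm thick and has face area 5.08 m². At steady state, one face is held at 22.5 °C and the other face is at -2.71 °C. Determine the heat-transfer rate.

Q = kA·ΔT/L = 0.825 × 5.08 × |22.5 °C − -2.71 °C| / 1.64×10^-4 = 6.44×10^5 W

Q = 644 kW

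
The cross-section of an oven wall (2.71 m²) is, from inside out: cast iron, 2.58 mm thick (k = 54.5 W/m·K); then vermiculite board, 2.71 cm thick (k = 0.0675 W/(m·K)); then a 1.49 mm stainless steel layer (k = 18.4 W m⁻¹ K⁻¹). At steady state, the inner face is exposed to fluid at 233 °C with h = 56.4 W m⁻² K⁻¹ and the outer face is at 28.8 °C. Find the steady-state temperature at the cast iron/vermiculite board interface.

T = 224 °C

Series thermal resistances, inner to outer:
  R_conv,in = 1/(hA) = 1/(56.4·2.71) = 0.006543 K/W
  R_cast iron = L/(kA) = 0.00258/(54.5·2.71) = 1.747×10^-5 K/W
  R_vermiculite board = L/(kA) = 0.0271/(0.0675·2.71) = 0.1481 K/W
  R_stainless steel = L/(kA) = 0.00149/(18.4·2.71) = 2.988×10^-5 K/W
ΣR = 0.006543 + 1.747×10^-5 + 0.1481 + 2.988×10^-5 = 0.1547 K/W
Q = ΔT/ΣR = (233 °C − 28.8 °C)/0.1547 = 1320 W
From the inner boundary to the cast iron/vermiculite board interface, ΣR_partial = 0.006560 K/W.
T_interface = T_in − Q·ΣR_partial = 233 °C − (1320)(0.006560) = 224 °C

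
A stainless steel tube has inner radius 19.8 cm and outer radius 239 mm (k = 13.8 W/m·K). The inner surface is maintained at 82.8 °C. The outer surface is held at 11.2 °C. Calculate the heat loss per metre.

Q' = 33.0 kW/m

Q' = 2πk·ΔT/ln(r₂/r₁) = 2π × 13.8 × 71.6 / ln(0.239/0.198) = 33000 W/m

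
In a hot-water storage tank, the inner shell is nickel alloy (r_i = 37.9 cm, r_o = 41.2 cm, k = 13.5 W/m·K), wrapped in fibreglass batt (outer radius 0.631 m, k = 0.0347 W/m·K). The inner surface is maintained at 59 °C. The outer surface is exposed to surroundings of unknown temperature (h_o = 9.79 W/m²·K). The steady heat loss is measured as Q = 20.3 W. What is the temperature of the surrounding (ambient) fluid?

T_out = 19.3 °C

Series resistances:
  R_nickel alloy = (1/0.379 − 1/0.412)/(4πk) = 0.2113/(4π·13.5) = 0.001246 K/W
  R_fibreglass batt = (1/0.412 − 1/0.631)/(4πk) = 0.8424/(4π·0.0347) = 1.932 K/W
  R_conv,out = 1/(4πr²h) = 1/(4π·0.631²·9.79) = 0.02041 K/W
ΣR = 1.954 K/W
ΔT = Q·ΣR = 20.3 × 1.954 = 39.67 K
Heat flows outward, so T_out = T_in − ΔT = 59 − 39.67 = 19.3 °C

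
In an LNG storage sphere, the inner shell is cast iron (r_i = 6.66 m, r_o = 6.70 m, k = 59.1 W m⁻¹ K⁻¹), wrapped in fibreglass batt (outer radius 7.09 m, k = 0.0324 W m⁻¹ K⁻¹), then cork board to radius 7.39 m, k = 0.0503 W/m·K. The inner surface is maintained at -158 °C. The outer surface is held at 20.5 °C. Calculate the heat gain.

Series thermal resistances, inner to outer:
  R_cast iron = (1/6.66 − 1/6.70)/(4πk) = 8.964×10^-4/(4π·59.1) = 1.207×10^-6 K/W
  R_fibreglass batt = (1/6.70 − 1/7.09)/(4πk) = 0.008210/(4π·0.0324) = 0.02016 K/W
  R_cork board = (1/7.09 − 1/7.39)/(4πk) = 0.005726/(4π·0.0503) = 0.009058 K/W
ΣR = 1.207×10^-6 + 0.02016 + 0.009058 = 0.02922 K/W
Q = ΔT/ΣR = (-158 °C − 20.5 °C)/0.02922 = -6110 W
(Negative Q ⇒ heat flows inward; heat gain = 6110 W.)

Q = 6.11 kW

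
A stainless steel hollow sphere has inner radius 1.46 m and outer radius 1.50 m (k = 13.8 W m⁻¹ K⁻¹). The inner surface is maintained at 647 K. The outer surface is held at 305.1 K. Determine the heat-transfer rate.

Q = 3.25×10^6 W

Q = 4πk·ΔT/(1/r₁ − 1/r₂) = 4π × 13.8 × 341.9 / (1/1.46 − 1/1.50) = 3.25×10^6 W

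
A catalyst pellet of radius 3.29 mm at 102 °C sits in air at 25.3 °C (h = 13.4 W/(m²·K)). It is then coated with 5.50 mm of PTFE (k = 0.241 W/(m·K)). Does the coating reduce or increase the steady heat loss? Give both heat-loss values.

Critical radius for a sphere: r_cr = 2k/h = 0.0360 m = 3.60 cm.
Outer radius after coating: r₂ = 0.00329 + 0.00550 = 0.00879 m.
Since r₁ < r_cr and r₂ ≤ r_cr, the coating moves toward the maximum at r_cr — heat loss rises.
Bare: R = 1/(4πr₁²h) = 548.6 K/W; Q = 76.7/548.6 = 0.140 W.
Coated: R = R_cond + R_conv = 139.7 K/W; Q = 76.7/139.7 = 0.549 W.

increases: 0.140 → 0.549 W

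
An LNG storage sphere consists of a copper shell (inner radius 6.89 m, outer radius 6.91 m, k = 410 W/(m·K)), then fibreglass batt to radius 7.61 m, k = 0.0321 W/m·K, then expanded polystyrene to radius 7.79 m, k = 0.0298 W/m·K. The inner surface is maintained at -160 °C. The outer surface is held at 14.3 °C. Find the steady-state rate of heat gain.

Series thermal resistances, inner to outer:
  R_copper = (1/6.89 − 1/6.91)/(4πk) = 4.201×10^-4/(4π·410) = 8.153×10^-8 K/W
  R_fibreglass batt = (1/6.91 − 1/7.61)/(4πk) = 0.01331/(4π·0.0321) = 0.03300 K/W
  R_expanded polystyrene = (1/7.61 − 1/7.79)/(4πk) = 0.003036/(4π·0.0298) = 0.008108 K/W
ΣR = 8.153×10^-8 + 0.03300 + 0.008108 = 0.04111 K/W
Q = ΔT/ΣR = (-160 °C − 14.3 °C)/0.04111 = -4240 W
(Negative Q ⇒ heat flows inward; heat gain = 4240 W.)

Q = 4.24 kW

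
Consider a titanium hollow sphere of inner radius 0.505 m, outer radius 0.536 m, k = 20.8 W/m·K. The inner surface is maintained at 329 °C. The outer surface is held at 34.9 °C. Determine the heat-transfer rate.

Q = 4πk·ΔT/(1/r₁ − 1/r₂) = 4π × 20.8 × 294.1 / (1/0.505 − 1/0.536) = 6.71×10^5 W

Q = 671 kW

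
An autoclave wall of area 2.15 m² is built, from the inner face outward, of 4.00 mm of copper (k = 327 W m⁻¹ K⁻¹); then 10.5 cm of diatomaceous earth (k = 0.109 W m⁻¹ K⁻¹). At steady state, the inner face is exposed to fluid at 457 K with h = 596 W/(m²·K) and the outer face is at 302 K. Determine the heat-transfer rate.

Q = 345 W

Series thermal resistances, inner to outer:
  R_conv,in = 1/(hA) = 1/(596·2.15) = 7.804×10^-4 K/W
  R_copper = L/(kA) = 0.00400/(327·2.15) = 5.689×10^-6 K/W
  R_diatomaceous earth = L/(kA) = 0.105/(0.109·2.15) = 0.4480 K/W
ΣR = 7.804×10^-4 + 5.689×10^-6 + 0.4480 = 0.4488 K/W
Q = ΔT/ΣR = (457 K − 302 K)/0.4488 = 345 W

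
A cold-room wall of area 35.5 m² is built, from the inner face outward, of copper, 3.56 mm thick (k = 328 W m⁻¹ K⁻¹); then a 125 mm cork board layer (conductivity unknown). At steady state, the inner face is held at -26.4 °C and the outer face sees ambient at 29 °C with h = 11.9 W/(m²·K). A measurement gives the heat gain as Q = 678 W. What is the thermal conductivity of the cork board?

ΣR = ΔT/Q = |-26.4 − 29|/678 = 0.08171 K/W
Known resistances:
  R_copper = L/(kA) = 0.00356/(328·35.5) = 3.057×10^-7 K/W
  R_conv,out = 1/(hA) = 1/(11.9·35.5) = 0.002367 K/W
R_cork board = ΣR − ΣR_known = 0.08171 − 0.002367 = 0.07934 K/W
L/(kA) = 0.07934 ⇒ k = 0.125/(0.07934·35.5) = 0.0444 W/m·K

k = 0.0444 W/m·K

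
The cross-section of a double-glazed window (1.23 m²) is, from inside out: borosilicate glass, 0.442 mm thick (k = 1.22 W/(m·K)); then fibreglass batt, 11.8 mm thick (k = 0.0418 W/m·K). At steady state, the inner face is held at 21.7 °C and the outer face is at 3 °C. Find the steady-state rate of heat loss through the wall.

Q = 81.4 W

Treat each layer as a resistance in series:
  R_borosilicate glass = L/(kA) = 4.42×10^-4/(1.22·1.23) = 2.945×10^-4 K/W
  R_fibreglass batt = L/(kA) = 0.0118/(0.0418·1.23) = 0.2295 K/W
ΣR = 2.945×10^-4 + 0.2295 = 0.2298 K/W
Q = ΔT/ΣR = (21.7 °C − 3 °C)/0.2298 = 81.4 W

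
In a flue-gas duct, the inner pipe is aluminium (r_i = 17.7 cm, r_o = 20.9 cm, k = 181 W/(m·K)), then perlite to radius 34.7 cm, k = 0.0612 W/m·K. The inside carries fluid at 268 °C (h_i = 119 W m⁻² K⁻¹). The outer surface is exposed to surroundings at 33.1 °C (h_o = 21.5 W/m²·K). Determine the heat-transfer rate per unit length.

Treat each layer as a resistance in series:
  R'_conv,in = 1/(2πr h) = 1/(2π·0.177·119) = 0.007556 m·K/W
  R'_aluminium = ln(0.209/0.177)/(2πk) = 0.1662/(2π·181) = 1.461×10^-4 m·K/W
  R'_perlite = ln(0.347/0.209)/(2πk) = 0.5070/(2π·0.0612) = 1.318 m·K/W
  R'_conv,out = 1/(2πr h) = 1/(2π·0.347·21.5) = 0.02133 m·K/W
ΣR = 0.007556 + 1.461×10^-4 + 1.318 + 0.02133 = 1.347 m·K/W
Q' = ΔT/ΣR = (268 °C − 33.1 °C)/1.347 = 174 W/m

Q' = 174 W/m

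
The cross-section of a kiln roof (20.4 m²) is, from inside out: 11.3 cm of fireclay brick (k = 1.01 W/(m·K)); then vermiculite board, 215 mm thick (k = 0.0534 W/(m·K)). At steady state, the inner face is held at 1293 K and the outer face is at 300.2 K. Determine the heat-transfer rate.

Resistance network (inner→outer):
  R_fireclay brick = L/(kA) = 0.113/(1.01·20.4) = 0.005484 K/W
  R_vermiculite board = L/(kA) = 0.215/(0.0534·20.4) = 0.1974 K/W
ΣR = 0.005484 + 0.1974 = 0.2029 K/W
Q = ΔT/ΣR = (1293 K − 300.2 K)/0.2029 = 4890 W

Q = 4.89 kW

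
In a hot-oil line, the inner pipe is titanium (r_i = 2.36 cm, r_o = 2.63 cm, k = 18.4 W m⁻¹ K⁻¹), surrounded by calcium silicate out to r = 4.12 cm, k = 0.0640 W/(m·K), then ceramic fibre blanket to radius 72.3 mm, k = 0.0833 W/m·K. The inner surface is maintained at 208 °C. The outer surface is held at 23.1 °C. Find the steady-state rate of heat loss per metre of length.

Q' = 84.4 W/m

Treat each layer as a resistance in series:
  R'_titanium = ln(0.0263/0.0236)/(2πk) = 0.1083/(2π·18.4) = 9.370×10^-4 m·K/W
  R'_calcium silicate = ln(0.0412/0.0263)/(2πk) = 0.4489/(2π·0.0640) = 1.116 m·K/W
  R'_ceramic fibre blanket = ln(0.0723/0.0412)/(2πk) = 0.5624/(2π·0.0833) = 1.075 m·K/W
ΣR = 9.370×10^-4 + 1.116 + 1.075 = 2.192 m·K/W
Q' = ΔT/ΣR = (208 °C − 23.1 °C)/2.192 = 84.4 W/m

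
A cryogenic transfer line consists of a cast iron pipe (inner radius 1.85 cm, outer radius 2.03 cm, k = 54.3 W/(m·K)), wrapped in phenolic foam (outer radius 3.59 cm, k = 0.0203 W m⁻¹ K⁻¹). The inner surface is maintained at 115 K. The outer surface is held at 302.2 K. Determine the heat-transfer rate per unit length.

Series thermal resistances, inner to outer:
  R'_cast iron = ln(0.0203/0.0185)/(2πk) = 0.09285/(2π·54.3) = 2.721×10^-4 m·K/W
  R'_phenolic foam = ln(0.0359/0.0203)/(2πk) = 0.5701/(2π·0.0203) = 4.470 m·K/W
ΣR = 2.721×10^-4 + 4.470 = 4.470 m·K/W
Q' = ΔT/ΣR = (115 K − 302.2 K)/4.470 = -41.9 W/m
(Negative Q' ⇒ heat flows inward; heat gain = 41.9 W/m.)

Q' = 41.9 W/m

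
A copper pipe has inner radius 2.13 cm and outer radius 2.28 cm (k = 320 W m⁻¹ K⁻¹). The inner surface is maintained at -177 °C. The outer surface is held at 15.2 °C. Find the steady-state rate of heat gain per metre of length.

Q' = 5680 kW/m

Q' = 2πk·ΔT/ln(r₂/r₁) = 2π × 320 × 192.2 / ln(0.0228/0.0213) = 5.68×10^6 W/m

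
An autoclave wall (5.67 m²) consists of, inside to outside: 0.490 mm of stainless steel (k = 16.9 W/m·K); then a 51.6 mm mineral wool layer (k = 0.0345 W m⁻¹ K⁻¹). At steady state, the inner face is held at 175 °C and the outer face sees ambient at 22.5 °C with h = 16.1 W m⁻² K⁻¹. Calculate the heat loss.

Q = 555 W

Resistance network (inner→outer):
  R_stainless steel = L/(kA) = 4.90×10^-4/(16.9·5.67) = 5.114×10^-6 K/W
  R_mineral wool = L/(kA) = 0.0516/(0.0345·5.67) = 0.2638 K/W
  R_conv,out = 1/(hA) = 1/(16.1·5.67) = 0.01095 K/W
ΣR = 5.114×10^-6 + 0.2638 + 0.01095 = 0.2748 K/W
Q = ΔT/ΣR = (175 °C − 22.5 °C)/0.2748 = 555 W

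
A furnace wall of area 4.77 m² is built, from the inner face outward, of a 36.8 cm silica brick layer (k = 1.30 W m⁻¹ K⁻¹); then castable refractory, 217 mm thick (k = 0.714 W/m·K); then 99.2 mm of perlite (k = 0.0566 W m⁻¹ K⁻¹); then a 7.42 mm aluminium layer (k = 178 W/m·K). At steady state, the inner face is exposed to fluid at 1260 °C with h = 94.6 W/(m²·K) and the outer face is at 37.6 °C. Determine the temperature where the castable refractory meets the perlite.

T = 949 °C

Resistance network (inner→outer):
  R_conv,in = 1/(hA) = 1/(94.6·4.77) = 0.002216 K/W
  R_silica brick = L/(kA) = 0.368/(1.30·4.77) = 0.05935 K/W
  R_castable refractory = L/(kA) = 0.217/(0.714·4.77) = 0.06372 K/W
  R_perlite = L/(kA) = 0.0992/(0.0566·4.77) = 0.3674 K/W
  R_aluminium = L/(kA) = 0.00742/(178·4.77) = 8.739×10^-6 K/W
ΣR = 0.002216 + 0.05935 + 0.06372 + 0.3674 + 8.739×10^-6 = 0.4927 K/W
Q = ΔT/ΣR = (1260 °C − 37.6 °C)/0.4927 = 2481 W
From the inner boundary to the castable refractory/perlite interface, ΣR_partial = 0.1253 K/W.
T_interface = T_in − Q·ΣR_partial = 1260 °C − (2481)(0.1253) = 949 °C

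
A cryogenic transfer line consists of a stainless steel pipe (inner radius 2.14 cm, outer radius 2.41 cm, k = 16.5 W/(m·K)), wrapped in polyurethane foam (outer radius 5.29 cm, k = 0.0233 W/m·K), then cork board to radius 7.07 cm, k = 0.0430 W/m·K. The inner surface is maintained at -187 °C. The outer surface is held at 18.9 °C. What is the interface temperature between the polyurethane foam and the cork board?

Treat each layer as a resistance in series:
  R'_stainless steel = ln(0.0241/0.0214)/(2πk) = 0.1188/(2π·16.5) = 0.001146 m·K/W
  R'_polyurethane foam = ln(0.0529/0.0241)/(2πk) = 0.7862/(2π·0.0233) = 5.370 m·K/W
  R'_cork board = ln(0.0707/0.0529)/(2πk) = 0.2900/(2π·0.0430) = 1.074 m·K/W
ΣR = 0.001146 + 5.370 + 1.074 = 6.445 m·K/W
Q' = ΔT/ΣR = (-187 °C − 18.9 °C)/6.445 = -31.95 W/m
From the inner boundary to the polyurethane foam/cork board interface, ΣR_partial = 5.371 m·K/W.
T_interface = T_in − Q'·ΣR_partial = -187 °C − (-31.95)(5.371) = -15.4 °C

T = -15.4 °C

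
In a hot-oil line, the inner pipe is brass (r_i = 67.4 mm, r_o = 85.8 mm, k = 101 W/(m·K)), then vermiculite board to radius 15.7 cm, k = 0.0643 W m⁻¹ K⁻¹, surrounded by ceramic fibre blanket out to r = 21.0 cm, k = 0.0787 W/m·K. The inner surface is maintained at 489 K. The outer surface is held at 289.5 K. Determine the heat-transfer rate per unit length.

Q' = 95.7 W/m

Treat each layer as a resistance in series:
  R'_brass = ln(0.0858/0.0674)/(2πk) = 0.2414/(2π·101) = 3.804×10^-4 m·K/W
  R'_vermiculite board = ln(0.157/0.0858)/(2πk) = 0.6042/(2π·0.0643) = 1.496 m·K/W
  R'_ceramic fibre blanket = ln(0.210/0.157)/(2πk) = 0.2909/(2π·0.0787) = 0.5882 m·K/W
ΣR = 3.804×10^-4 + 1.496 + 0.5882 = 2.085 m·K/W
Q' = ΔT/ΣR = (489 K − 289.5 K)/2.085 = 95.7 W/m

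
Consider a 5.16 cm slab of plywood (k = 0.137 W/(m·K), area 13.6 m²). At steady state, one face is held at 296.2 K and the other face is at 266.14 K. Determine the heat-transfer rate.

Q = kA·ΔT/L = 0.137 × 13.6 × |296.2 K − 266.14 K| / 0.0516 = 1090 W

Q = 1090 W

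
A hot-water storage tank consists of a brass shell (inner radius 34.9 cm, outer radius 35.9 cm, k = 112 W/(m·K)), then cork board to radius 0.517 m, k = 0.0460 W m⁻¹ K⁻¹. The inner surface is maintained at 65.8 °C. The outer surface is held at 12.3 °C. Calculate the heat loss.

Q = 36.3 W

Resistance network (inner→outer):
  R_brass = (1/0.349 − 1/0.359)/(4πk) = 0.07981/(4π·112) = 5.671×10^-5 K/W
  R_cork board = (1/0.359 − 1/0.517)/(4πk) = 0.8513/(4π·0.0460) = 1.473 K/W
ΣR = 5.671×10^-5 + 1.473 = 1.473 K/W
Q = ΔT/ΣR = (65.8 °C − 12.3 °C)/1.473 = 36.3 W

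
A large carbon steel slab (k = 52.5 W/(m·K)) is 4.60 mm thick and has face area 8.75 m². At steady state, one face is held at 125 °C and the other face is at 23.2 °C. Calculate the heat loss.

Q = kA·ΔT/L = 52.5 × 8.75 × |125 °C − 23.2 °C| / 0.00460 = 1.02×10^7 W

Q = 10200 kW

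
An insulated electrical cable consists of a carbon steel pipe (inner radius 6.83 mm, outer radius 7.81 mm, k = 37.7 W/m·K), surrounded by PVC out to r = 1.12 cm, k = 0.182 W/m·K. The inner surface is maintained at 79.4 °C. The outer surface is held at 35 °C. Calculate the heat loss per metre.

Q' = 141 W/m

Series thermal resistances, inner to outer:
  R'_carbon steel = ln(0.00781/0.00683)/(2πk) = 0.1341/(2π·37.7) = 5.660×10^-4 m·K/W
  R'_PVC = ln(0.0112/0.00781)/(2πk) = 0.3605/(2π·0.182) = 0.3153 m·K/W
ΣR = 5.660×10^-4 + 0.3153 = 0.3159 m·K/W
Q' = ΔT/ΣR = (79.4 °C − 35 °C)/0.3159 = 141 W/m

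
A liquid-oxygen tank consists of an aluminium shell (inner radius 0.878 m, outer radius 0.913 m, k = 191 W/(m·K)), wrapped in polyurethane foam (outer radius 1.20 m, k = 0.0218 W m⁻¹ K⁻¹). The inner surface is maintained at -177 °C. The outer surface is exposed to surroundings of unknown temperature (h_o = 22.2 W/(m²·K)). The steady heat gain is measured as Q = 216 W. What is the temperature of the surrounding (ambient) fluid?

Series resistances:
  R_aluminium = (1/0.878 − 1/0.913)/(4πk) = 0.04366/(4π·191) = 1.819×10^-5 K/W
  R_polyurethane foam = (1/0.913 − 1/1.20)/(4πk) = 0.2620/(4π·0.0218) = 0.9562 K/W
  R_conv,out = 1/(4πr²h) = 1/(4π·1.20²·22.2) = 0.002489 K/W
ΣR = 0.9587 K/W
ΔT = Q·ΣR = 216 × 0.9587 = 207.1 K
Heat flows inward, so T_out = T_in + ΔT = -177 + 207.1 = 30.1 °C

T_out = 30.1 °C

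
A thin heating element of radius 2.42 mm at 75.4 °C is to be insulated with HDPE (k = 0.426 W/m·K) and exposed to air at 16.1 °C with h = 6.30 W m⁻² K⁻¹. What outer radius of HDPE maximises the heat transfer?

For a cylinder, r_cr = k_ins/h = 0.426/6.30 = 0.0676 m = 6.76 cm

r_cr = 6.76 cm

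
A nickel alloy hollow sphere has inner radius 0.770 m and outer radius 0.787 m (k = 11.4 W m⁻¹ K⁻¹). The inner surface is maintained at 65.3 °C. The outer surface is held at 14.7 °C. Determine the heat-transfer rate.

Q = 2.58×10^5 W

Q = 4πk·ΔT/(1/r₁ − 1/r₂) = 4π × 11.4 × 50.6 / (1/0.770 − 1/0.787) = 2.58×10^5 W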